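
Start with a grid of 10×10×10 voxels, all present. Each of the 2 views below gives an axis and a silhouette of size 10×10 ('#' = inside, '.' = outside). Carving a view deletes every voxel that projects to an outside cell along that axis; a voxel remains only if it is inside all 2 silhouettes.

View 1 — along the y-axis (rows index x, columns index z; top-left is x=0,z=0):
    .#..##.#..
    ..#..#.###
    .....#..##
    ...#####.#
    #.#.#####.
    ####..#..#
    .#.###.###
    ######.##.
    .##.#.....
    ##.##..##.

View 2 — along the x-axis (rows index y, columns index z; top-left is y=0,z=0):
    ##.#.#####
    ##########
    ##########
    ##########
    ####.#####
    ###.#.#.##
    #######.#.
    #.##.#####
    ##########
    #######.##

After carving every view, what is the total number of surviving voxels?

start: 10×10×10 = 1000 voxels
step 1: project along y, AND mask (55/100) → |grid| = 550
step 2: project along x, AND mask (89/100) → |grid| = 480

|visual hull| = 480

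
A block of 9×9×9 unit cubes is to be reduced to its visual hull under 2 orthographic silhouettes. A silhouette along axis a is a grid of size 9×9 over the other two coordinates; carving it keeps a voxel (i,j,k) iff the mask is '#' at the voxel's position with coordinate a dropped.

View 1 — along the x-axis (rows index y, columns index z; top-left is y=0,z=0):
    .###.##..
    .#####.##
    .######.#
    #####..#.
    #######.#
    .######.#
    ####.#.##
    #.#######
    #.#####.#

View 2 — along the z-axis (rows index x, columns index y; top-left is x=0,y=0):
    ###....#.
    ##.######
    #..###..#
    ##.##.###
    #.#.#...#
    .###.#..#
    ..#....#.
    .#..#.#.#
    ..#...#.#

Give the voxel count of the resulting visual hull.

remaining voxels: 289

start: 9×9×9 = 729 voxels
after view 1 [x-axis, 62 of 81 cells solid] → remaining = 558
after view 2 [z-axis, 42 of 81 cells solid] → remaining = 289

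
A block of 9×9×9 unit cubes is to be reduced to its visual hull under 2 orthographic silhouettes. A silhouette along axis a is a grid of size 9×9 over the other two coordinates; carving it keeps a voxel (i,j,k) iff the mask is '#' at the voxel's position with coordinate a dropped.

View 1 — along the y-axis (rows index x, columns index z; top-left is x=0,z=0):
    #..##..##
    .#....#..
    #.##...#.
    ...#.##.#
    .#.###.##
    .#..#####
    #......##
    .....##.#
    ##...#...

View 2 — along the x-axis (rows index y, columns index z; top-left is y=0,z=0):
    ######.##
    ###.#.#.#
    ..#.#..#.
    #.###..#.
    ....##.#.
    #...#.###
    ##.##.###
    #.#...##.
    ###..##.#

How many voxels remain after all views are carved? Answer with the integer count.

initial block: 9^3 = 729
after view 1 [y-axis, 36 of 81 cells solid] → remaining = 324
after view 2 [x-axis, 47 of 81 cells solid] → remaining = 183

|visual hull| = 183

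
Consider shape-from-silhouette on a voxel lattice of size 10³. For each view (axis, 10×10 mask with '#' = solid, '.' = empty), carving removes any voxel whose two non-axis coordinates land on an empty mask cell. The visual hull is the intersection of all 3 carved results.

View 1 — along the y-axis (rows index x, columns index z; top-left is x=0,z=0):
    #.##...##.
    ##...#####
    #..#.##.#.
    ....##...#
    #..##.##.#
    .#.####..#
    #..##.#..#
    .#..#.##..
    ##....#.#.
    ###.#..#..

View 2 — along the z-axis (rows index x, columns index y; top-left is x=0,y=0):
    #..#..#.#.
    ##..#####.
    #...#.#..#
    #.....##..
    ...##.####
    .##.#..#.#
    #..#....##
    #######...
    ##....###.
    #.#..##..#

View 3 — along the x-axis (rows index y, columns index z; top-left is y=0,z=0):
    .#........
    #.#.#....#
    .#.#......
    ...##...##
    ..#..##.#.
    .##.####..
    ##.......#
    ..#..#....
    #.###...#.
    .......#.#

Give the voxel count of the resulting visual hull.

|visual hull| = 80

start: 10×10×10 = 1000 voxels
V1 y: intersect with XZ mask (50 set) -- 500 left
V2 z: intersect with XY mask (50 set) -- 257 left
V3 x: intersect with YZ mask (33 set) -- 80 left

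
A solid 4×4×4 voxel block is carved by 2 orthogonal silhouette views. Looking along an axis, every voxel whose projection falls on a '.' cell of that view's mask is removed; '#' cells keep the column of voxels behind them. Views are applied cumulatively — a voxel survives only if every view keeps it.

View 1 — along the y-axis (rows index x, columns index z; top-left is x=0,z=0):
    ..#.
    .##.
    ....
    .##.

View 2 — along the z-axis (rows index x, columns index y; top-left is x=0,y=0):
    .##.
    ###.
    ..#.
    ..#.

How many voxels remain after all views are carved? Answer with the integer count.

before carving: 64 voxels (4×4×4)
carve view 1 (along y, XZ-mask fill 5/16): 20 voxels remain
carve view 2 (along z, XY-mask fill 7/16): 10 voxels remain

voxel count = 10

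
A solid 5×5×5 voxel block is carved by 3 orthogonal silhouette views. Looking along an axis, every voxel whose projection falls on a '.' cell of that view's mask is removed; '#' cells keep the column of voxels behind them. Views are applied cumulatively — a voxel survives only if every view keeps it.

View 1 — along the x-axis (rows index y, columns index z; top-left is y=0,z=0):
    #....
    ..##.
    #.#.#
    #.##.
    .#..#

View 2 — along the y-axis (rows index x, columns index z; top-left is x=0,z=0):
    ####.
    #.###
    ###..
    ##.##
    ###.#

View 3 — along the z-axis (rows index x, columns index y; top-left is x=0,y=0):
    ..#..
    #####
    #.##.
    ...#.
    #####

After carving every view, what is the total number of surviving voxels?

full grid |V| = 125
[1] x-view keeps 11 columns → grid now 55
[2] y-view keeps 19 columns → grid now 43
[3] z-view keeps 15 columns → grid now 28

28 voxels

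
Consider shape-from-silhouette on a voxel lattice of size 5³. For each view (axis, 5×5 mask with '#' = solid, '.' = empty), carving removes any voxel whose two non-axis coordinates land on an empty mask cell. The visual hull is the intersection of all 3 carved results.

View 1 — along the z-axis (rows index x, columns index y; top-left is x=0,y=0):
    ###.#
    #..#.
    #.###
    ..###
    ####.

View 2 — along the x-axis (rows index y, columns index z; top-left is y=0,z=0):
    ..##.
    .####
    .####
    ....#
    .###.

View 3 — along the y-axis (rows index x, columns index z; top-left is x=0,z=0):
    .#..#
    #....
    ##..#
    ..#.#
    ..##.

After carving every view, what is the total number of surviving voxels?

19 voxels

start: 5×5×5 = 125 voxels
step 1: project along z, AND mask (17/25) → |grid| = 85
step 2: project along x, AND mask (14/25) → |grid| = 45
step 3: project along y, AND mask (10/25) → |grid| = 19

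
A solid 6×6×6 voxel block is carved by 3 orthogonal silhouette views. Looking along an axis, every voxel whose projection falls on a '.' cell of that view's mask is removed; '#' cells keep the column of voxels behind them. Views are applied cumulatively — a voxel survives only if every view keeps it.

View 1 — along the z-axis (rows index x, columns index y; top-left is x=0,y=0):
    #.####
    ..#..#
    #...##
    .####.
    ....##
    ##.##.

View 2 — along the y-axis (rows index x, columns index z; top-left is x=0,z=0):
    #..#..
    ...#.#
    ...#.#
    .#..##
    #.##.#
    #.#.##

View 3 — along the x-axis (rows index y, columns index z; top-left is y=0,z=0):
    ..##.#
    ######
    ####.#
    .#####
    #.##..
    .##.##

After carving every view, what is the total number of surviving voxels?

start: 6×6×6 = 216 voxels
after view 1 [z-axis, 20 of 36 cells solid] → remaining = 120
after view 2 [y-axis, 17 of 36 cells solid] → remaining = 56
after view 3 [x-axis, 26 of 36 cells solid] → remaining = 37

voxel count = 37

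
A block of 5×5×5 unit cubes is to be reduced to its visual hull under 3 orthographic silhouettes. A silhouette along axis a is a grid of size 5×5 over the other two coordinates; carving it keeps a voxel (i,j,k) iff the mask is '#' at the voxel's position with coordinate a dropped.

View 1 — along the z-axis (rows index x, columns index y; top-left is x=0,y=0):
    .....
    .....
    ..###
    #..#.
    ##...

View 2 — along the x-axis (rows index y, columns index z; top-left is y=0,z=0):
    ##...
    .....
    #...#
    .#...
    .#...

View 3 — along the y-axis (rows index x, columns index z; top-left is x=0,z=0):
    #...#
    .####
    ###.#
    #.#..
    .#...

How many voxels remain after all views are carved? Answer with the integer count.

initial block: 5^3 = 125
[1] z-view keeps 7 columns → grid now 35
[2] x-view keeps 6 columns → grid now 9
[3] y-view keeps 13 columns → grid now 6

6 voxels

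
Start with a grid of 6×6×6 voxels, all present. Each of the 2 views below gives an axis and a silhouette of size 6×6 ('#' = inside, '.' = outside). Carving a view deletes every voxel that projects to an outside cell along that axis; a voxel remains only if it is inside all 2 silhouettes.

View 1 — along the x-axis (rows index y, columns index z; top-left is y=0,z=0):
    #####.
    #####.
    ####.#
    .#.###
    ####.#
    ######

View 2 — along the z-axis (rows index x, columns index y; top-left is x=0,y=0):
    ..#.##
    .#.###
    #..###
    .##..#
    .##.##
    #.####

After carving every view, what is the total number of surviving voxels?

before carving: 216 voxels (6×6×6)
V1 x: intersect with YZ mask (30 set) -- 180 left
V2 z: intersect with XY mask (23 set) -- 118 left

118 voxels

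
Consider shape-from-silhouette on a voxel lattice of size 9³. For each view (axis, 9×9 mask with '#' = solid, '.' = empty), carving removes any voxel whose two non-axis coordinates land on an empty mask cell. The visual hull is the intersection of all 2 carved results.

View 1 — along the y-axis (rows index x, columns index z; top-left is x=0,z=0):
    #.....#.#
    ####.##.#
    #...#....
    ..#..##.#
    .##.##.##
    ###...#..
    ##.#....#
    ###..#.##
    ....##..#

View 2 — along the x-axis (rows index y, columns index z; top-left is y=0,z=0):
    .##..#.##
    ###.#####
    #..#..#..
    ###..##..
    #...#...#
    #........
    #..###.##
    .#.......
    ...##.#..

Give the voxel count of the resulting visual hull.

before carving: 729 voxels (9×9×9)
V1 y: intersect with XZ mask (39 set) -- 351 left
V2 x: intersect with YZ mask (35 set) -- 159 left

voxel count = 159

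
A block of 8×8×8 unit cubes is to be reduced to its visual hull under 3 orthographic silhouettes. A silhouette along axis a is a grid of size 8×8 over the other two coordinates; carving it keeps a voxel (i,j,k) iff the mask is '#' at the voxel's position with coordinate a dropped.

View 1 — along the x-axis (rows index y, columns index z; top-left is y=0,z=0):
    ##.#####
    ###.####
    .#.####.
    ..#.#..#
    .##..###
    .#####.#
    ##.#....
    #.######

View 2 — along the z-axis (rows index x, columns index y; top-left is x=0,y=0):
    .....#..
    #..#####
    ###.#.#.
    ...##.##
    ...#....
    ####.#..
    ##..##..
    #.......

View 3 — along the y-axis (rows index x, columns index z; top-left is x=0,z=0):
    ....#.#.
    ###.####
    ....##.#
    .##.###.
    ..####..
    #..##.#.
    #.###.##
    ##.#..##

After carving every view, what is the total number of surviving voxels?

initial block: 8^3 = 512
after view 1 [x-axis, 43 of 64 cells solid] → remaining = 344
after view 2 [z-axis, 27 of 64 cells solid] → remaining = 145
after view 3 [y-axis, 36 of 64 cells solid] → remaining = 86

remaining voxels: 86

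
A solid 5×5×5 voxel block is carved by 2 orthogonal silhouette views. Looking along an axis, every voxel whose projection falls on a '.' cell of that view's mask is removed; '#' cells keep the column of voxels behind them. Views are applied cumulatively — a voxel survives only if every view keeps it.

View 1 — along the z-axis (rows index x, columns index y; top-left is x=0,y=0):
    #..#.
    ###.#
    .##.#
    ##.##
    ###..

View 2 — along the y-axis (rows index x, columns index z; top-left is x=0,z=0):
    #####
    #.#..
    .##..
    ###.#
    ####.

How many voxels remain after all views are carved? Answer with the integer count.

full grid |V| = 125
carve view 1 (along z, XY-mask fill 16/25): 80 voxels remain
carve view 2 (along y, XZ-mask fill 17/25): 52 voxels remain

|visual hull| = 52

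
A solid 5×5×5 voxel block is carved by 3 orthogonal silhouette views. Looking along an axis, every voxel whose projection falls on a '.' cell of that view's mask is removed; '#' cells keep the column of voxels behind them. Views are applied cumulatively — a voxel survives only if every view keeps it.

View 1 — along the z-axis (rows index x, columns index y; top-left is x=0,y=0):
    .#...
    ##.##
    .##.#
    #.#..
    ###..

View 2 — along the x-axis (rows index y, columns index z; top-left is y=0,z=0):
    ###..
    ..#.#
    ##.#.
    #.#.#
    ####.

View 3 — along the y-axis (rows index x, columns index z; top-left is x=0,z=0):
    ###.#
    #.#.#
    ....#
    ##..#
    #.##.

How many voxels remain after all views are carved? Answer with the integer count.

before carving: 125 voxels (5×5×5)
[1] z-view keeps 13 columns → grid now 65
[2] x-view keeps 15 columns → grid now 37
[3] y-view keeps 14 columns → grid now 21

|visual hull| = 21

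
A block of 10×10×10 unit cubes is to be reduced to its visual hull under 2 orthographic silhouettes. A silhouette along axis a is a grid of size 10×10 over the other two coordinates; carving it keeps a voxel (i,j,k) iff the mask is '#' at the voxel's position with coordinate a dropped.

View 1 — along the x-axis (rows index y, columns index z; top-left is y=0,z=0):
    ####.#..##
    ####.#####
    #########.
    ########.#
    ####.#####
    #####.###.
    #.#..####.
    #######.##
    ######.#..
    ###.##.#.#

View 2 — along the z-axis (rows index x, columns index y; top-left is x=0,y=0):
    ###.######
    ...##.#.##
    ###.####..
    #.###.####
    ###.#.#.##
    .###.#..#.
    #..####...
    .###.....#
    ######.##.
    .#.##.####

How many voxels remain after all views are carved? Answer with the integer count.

|visual hull| = 521

before carving: 1000 voxels (10×10×10)
step 1: project along x, AND mask (80/100) → |grid| = 800
step 2: project along z, AND mask (65/100) → |grid| = 521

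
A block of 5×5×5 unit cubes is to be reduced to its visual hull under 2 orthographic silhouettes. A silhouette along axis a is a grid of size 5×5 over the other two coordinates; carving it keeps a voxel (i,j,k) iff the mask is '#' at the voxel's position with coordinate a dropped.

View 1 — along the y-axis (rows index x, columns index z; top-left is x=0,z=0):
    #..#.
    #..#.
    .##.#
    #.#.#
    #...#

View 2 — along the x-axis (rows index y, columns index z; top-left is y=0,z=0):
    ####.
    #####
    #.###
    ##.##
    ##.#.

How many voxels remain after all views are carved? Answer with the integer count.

start: 5×5×5 = 125 voxels
  1. axis=1 (XZ plane), |mask|=12  ⇒  voxels=60
  2. axis=0 (YZ plane), |mask|=20  ⇒  voxels=49

remaining voxels: 49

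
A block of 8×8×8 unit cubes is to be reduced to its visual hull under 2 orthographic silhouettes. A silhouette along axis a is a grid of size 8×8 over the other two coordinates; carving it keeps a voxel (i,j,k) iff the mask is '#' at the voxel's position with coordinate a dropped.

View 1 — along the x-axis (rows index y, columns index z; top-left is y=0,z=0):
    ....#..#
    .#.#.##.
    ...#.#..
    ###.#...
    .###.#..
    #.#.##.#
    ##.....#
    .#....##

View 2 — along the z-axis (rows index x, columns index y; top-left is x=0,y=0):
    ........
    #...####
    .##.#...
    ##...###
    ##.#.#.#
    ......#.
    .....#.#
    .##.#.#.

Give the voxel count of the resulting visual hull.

initial block: 8^3 = 512
  1. axis=0 (YZ plane), |mask|=27  ⇒  voxels=216
  2. axis=2 (XY plane), |mask|=25  ⇒  voxels=86

voxel count = 86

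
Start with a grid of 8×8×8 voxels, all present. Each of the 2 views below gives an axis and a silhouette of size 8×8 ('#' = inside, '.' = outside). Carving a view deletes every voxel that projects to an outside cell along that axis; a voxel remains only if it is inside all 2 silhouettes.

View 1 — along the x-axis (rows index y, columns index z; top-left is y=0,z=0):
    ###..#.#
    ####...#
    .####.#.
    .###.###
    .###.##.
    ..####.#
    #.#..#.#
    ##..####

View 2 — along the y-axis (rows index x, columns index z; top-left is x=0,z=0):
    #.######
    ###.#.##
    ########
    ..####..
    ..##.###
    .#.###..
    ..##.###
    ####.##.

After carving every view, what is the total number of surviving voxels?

start: 8×8×8 = 512 voxels
[1] x-view keeps 41 columns → grid now 328
[2] y-view keeps 45 columns → grid now 235

remaining voxels: 235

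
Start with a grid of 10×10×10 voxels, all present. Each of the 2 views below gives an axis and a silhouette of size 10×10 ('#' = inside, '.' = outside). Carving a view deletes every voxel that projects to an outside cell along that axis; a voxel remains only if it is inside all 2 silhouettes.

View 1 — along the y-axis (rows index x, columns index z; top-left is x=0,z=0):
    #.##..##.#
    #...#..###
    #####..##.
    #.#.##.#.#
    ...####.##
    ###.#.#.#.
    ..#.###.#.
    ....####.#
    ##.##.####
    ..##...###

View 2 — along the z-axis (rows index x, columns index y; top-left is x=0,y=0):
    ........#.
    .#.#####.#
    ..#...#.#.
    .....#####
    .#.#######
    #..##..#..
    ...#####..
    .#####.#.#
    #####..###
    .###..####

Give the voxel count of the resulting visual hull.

323 voxels

initial block: 10^3 = 1000
carve view 1 (along y, XZ-mask fill 59/100): 590 voxels remain
carve view 2 (along z, XY-mask fill 55/100): 323 voxels remain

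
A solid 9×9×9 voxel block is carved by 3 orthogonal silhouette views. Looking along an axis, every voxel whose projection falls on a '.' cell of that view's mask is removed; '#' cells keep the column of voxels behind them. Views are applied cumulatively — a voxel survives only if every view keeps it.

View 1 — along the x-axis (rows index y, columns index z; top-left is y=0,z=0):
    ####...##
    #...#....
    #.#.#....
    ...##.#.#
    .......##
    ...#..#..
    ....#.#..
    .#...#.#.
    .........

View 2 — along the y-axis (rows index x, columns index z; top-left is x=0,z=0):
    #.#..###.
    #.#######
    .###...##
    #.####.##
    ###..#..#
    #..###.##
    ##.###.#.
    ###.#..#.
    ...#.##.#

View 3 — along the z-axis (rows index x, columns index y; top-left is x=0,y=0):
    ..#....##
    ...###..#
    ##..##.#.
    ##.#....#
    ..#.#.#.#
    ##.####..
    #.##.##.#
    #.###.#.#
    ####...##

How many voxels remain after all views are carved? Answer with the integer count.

full grid |V| = 729
carve view 1 (along x, YZ-mask fill 24/81): 216 voxels remain
carve view 2 (along y, XZ-mask fill 51/81): 134 voxels remain
carve view 3 (along z, XY-mask fill 44/81): 74 voxels remain

voxel count = 74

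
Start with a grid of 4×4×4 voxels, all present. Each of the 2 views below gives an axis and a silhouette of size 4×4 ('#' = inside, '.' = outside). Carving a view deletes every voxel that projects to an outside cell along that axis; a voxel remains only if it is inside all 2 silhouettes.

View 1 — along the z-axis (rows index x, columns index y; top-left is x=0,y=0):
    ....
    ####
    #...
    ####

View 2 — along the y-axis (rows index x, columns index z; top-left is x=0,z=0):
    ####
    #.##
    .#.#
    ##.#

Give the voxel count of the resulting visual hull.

remaining voxels: 26

full grid |V| = 64
carve view 1 (along z, XY-mask fill 9/16): 36 voxels remain
carve view 2 (along y, XZ-mask fill 12/16): 26 voxels remain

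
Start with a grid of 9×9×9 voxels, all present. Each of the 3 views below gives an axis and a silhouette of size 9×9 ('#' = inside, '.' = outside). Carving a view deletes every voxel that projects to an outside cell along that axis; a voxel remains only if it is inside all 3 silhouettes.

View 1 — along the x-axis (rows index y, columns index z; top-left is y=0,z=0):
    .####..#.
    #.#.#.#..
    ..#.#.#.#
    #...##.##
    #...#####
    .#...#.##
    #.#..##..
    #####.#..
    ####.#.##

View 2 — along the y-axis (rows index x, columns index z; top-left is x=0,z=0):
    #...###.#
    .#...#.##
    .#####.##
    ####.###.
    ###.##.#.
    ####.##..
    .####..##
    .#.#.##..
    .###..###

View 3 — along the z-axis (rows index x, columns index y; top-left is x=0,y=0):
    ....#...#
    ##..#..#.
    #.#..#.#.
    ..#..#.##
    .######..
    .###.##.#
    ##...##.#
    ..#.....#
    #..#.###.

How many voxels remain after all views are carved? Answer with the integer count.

full grid |V| = 729
step 1: project along x, AND mask (45/81) → |grid| = 405
step 2: project along y, AND mask (51/81) → |grid| = 249
step 3: project along z, AND mask (38/81) → |grid| = 118

remaining voxels: 118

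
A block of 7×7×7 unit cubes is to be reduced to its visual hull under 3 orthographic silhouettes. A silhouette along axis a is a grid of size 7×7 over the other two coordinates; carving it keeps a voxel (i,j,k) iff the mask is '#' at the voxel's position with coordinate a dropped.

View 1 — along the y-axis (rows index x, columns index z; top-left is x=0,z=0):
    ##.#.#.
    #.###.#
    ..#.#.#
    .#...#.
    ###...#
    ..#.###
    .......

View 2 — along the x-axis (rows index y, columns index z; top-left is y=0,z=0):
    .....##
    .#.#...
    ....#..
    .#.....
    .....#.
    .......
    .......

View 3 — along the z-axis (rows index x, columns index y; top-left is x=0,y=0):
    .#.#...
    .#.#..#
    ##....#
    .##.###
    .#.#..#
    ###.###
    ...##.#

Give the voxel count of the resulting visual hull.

voxel count = 13

before carving: 343 voxels (7×7×7)
carve view 1 (along y, XZ-mask fill 22/49): 154 voxels remain
carve view 2 (along x, YZ-mask fill 7/49): 21 voxels remain
carve view 3 (along z, XY-mask fill 25/49): 13 voxels remain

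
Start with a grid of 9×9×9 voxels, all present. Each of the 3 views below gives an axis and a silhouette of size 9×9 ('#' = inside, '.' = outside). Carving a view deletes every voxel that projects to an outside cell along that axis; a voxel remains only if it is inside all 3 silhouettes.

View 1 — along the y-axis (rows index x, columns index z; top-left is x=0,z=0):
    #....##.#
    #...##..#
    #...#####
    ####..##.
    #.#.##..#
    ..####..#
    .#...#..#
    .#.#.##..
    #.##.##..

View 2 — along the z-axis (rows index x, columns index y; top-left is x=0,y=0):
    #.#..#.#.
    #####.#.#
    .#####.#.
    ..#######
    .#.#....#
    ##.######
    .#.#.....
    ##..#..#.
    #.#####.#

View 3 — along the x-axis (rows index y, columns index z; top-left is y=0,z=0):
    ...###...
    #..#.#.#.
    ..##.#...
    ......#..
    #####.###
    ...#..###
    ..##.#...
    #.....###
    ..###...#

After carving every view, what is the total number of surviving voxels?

start: 9×9×9 = 729 voxels
V1 y: intersect with XZ mask (42 set) -- 378 left
V2 z: intersect with XY mask (48 set) -- 234 left
V3 x: intersect with YZ mask (34 set) -- 104 left

voxel count = 104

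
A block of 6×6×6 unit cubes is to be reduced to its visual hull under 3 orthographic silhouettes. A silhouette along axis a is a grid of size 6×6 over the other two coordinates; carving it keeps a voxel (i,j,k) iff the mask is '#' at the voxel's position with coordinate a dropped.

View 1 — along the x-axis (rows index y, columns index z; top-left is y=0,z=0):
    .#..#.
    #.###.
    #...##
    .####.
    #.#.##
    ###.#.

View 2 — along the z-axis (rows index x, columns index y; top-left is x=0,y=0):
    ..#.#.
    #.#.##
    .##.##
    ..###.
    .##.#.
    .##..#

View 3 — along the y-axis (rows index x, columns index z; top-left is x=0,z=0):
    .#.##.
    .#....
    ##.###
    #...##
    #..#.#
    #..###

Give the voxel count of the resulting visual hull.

|visual hull| = 37

initial block: 6^3 = 216
[1] x-view keeps 21 columns → grid now 126
[2] z-view keeps 19 columns → grid now 68
[3] y-view keeps 19 columns → grid now 37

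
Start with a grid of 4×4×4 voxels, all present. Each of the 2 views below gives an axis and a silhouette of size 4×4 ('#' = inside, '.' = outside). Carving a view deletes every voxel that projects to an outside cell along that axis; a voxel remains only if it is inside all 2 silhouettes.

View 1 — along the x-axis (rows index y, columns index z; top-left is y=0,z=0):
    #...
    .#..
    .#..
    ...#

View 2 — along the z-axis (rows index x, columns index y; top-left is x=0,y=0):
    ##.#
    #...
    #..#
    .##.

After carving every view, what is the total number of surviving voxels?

8 voxels

before carving: 64 voxels (4×4×4)
  1. axis=0 (YZ plane), |mask|=4  ⇒  voxels=16
  2. axis=2 (XY plane), |mask|=8  ⇒  voxels=8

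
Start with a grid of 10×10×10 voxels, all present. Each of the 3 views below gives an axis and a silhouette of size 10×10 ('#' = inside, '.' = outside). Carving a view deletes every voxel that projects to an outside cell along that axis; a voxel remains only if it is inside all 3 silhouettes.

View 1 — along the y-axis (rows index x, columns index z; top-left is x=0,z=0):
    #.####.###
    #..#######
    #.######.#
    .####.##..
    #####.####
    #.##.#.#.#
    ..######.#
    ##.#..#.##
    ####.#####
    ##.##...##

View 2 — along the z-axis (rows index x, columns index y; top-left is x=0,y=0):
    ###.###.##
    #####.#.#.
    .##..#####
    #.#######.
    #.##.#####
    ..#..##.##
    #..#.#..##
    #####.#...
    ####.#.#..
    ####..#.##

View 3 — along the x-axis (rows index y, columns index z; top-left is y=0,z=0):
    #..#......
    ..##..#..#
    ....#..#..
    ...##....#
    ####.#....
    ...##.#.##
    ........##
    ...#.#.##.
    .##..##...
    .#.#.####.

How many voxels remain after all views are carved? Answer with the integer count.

initial block: 10^3 = 1000
  1. axis=1 (XZ plane), |mask|=73  ⇒  voxels=730
  2. axis=2 (XY plane), |mask|=67  ⇒  voxels=493
  3. axis=0 (YZ plane), |mask|=37  ⇒  voxels=169

169 voxels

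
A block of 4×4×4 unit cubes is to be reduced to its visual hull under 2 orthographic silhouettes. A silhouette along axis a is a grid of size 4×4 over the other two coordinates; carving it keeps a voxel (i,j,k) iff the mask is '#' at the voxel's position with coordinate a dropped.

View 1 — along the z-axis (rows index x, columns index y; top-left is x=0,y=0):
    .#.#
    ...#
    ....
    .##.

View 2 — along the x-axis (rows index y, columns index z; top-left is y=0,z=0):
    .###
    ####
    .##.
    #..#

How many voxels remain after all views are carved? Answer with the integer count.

start: 4×4×4 = 64 voxels
V1 z: intersect with XY mask (5 set) -- 20 left
V2 x: intersect with YZ mask (11 set) -- 14 left

voxel count = 14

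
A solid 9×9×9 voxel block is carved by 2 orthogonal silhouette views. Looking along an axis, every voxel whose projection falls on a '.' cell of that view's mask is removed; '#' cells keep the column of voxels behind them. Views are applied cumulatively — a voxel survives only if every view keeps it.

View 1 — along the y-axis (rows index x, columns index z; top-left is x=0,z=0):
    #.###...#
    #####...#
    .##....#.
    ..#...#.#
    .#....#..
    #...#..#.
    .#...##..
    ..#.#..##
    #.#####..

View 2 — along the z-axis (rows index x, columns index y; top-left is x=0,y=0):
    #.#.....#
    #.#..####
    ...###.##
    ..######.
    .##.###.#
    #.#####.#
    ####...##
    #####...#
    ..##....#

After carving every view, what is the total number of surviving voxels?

177 voxels

initial block: 9^3 = 729
carve view 1 (along y, XZ-mask fill 35/81): 315 voxels remain
carve view 2 (along z, XY-mask fill 48/81): 177 voxels remain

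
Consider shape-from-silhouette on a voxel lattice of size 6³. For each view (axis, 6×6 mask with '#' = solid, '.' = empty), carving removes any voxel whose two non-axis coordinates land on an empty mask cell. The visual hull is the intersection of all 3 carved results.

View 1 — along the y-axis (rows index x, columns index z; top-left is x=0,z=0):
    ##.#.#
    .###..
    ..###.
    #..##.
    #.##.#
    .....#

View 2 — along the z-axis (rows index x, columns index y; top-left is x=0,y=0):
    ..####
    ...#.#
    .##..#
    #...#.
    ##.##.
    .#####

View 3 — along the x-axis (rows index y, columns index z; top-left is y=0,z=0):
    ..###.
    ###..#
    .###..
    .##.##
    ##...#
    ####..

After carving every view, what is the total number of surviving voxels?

remaining voxels: 35

start: 6×6×6 = 216 voxels
[1] y-view keeps 18 columns → grid now 108
[2] z-view keeps 20 columns → grid now 58
[3] x-view keeps 21 columns → grid now 35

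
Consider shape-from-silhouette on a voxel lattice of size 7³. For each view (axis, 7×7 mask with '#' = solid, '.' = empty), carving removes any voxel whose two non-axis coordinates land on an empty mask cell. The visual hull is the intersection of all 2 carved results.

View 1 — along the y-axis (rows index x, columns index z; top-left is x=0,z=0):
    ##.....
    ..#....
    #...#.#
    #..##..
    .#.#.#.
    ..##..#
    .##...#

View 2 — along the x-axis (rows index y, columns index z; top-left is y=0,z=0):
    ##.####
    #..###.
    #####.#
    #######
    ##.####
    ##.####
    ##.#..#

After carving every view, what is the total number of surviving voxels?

voxel count = 101

initial block: 7^3 = 343
V1 y: intersect with XZ mask (18 set) -- 126 left
V2 x: intersect with YZ mask (39 set) -- 101 left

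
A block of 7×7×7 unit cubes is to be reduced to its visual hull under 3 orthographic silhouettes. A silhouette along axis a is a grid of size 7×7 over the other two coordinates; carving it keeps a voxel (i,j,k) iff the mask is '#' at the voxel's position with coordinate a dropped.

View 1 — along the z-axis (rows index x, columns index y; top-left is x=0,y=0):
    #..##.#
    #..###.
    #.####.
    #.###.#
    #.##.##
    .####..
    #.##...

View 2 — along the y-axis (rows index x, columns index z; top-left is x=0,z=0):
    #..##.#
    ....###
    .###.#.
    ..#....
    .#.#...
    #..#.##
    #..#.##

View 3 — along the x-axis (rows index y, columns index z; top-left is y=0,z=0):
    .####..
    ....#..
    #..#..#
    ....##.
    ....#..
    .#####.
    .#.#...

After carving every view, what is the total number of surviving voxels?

start: 7×7×7 = 343 voxels
  1. axis=2 (XY plane), |mask|=30  ⇒  voxels=210
  2. axis=1 (XZ plane), |mask|=22  ⇒  voxels=91
  3. axis=0 (YZ plane), |mask|=18  ⇒  voxels=37

|visual hull| = 37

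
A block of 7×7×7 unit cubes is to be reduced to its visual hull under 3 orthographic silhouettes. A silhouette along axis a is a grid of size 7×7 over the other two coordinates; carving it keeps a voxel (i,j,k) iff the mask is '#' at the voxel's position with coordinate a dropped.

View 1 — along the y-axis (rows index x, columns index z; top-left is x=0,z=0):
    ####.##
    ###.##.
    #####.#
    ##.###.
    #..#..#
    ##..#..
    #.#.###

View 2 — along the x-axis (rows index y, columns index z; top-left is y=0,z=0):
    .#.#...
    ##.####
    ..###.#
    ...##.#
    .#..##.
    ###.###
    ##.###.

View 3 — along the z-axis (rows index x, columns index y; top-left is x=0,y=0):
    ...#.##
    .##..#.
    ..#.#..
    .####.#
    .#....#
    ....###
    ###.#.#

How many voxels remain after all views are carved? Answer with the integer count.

before carving: 343 voxels (7×7×7)
[1] y-view keeps 33 columns → grid now 231
[2] x-view keeps 29 columns → grid now 136
[3] z-view keeps 23 columns → grid now 70

remaining voxels: 70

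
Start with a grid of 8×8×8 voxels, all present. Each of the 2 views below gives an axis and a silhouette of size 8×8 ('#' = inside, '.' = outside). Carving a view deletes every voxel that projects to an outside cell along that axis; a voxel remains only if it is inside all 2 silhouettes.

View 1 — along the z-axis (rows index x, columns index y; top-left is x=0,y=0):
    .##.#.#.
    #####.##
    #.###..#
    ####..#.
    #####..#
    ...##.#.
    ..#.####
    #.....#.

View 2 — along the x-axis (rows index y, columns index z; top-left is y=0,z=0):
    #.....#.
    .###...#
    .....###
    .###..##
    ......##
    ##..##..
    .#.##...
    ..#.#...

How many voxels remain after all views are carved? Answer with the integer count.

full grid |V| = 512
carve view 1 (along z, XY-mask fill 37/64): 296 voxels remain
carve view 2 (along x, YZ-mask fill 25/64): 111 voxels remain

remaining voxels: 111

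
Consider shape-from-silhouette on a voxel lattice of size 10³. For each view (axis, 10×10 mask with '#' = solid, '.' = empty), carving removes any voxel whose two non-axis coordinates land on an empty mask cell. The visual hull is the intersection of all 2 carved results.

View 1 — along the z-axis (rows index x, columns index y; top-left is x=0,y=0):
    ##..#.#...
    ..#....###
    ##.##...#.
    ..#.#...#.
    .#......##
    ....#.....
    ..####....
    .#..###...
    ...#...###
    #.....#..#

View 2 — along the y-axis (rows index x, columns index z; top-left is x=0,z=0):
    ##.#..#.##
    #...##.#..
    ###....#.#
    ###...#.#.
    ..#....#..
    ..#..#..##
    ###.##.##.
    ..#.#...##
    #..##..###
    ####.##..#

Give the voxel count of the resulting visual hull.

179 voxels

before carving: 1000 voxels (10×10×10)
V1 z: intersect with XY mask (35 set) -- 350 left
V2 y: intersect with XZ mask (50 set) -- 179 left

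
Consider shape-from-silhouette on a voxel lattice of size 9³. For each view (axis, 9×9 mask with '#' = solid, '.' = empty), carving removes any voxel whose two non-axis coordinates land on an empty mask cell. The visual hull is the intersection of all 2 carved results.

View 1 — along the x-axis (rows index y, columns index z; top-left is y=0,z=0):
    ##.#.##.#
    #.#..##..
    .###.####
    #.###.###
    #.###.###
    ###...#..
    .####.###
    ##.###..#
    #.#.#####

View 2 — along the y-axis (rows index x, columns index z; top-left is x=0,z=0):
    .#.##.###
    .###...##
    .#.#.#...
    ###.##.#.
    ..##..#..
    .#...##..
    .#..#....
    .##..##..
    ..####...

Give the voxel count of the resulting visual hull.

full grid |V| = 729
carve view 1 (along x, YZ-mask fill 55/81): 495 voxels remain
carve view 2 (along y, XZ-mask fill 36/81): 213 voxels remain

213 voxels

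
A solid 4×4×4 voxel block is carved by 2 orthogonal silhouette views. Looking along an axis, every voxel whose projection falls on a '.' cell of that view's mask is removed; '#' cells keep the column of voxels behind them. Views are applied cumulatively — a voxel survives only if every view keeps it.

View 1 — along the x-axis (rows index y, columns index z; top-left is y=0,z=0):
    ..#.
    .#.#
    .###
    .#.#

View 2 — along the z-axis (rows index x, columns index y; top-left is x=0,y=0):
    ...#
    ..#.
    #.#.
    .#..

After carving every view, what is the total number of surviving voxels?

before carving: 64 voxels (4×4×4)
after view 1 [x-axis, 8 of 16 cells solid] → remaining = 32
after view 2 [z-axis, 5 of 16 cells solid] → remaining = 11

11 voxels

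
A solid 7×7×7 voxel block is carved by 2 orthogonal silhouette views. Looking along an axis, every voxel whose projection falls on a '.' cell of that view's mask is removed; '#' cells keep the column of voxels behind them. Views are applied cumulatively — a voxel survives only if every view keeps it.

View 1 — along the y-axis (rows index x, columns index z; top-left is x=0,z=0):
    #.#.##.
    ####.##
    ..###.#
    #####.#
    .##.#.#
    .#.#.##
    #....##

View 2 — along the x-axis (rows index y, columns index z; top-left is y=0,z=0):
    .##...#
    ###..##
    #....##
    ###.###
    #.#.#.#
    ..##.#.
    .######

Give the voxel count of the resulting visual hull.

|visual hull| = 138

initial block: 7^3 = 343
  1. axis=1 (XZ plane), |mask|=31  ⇒  voxels=217
  2. axis=0 (YZ plane), |mask|=30  ⇒  voxels=138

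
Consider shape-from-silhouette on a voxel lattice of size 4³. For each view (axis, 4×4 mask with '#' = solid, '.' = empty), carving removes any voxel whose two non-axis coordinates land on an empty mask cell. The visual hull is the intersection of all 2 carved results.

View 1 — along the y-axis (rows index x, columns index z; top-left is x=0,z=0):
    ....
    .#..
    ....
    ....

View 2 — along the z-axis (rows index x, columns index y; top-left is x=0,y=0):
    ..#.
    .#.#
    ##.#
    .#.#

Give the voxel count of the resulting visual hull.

initial block: 4^3 = 64
after view 1 [y-axis, 1 of 16 cells solid] → remaining = 4
after view 2 [z-axis, 8 of 16 cells solid] → remaining = 2

2 voxels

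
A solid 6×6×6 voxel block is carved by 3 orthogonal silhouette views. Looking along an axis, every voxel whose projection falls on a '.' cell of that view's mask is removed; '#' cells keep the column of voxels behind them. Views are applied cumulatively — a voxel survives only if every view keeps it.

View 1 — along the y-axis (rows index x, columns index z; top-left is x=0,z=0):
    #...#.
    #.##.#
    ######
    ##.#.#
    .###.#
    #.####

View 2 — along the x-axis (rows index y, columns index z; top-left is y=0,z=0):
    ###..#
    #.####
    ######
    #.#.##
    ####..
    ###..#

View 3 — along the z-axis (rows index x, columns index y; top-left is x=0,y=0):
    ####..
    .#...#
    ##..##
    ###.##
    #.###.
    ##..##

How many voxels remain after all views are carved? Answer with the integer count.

start: 6×6×6 = 216 voxels
[1] y-view keeps 25 columns → grid now 150
[2] x-view keeps 27 columns → grid now 115
[3] z-view keeps 23 columns → grid now 73

remaining voxels: 73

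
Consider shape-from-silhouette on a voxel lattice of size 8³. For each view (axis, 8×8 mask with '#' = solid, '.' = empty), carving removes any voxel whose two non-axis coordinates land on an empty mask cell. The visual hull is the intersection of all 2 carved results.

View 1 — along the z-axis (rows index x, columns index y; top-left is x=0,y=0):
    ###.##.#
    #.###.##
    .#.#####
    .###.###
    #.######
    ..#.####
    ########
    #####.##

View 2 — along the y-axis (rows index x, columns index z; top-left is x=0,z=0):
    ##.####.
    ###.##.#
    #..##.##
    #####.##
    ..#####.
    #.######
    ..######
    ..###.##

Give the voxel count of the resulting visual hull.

297 voxels

start: 8×8×8 = 512 voxels
after view 1 [z-axis, 51 of 64 cells solid] → remaining = 408
after view 2 [y-axis, 47 of 64 cells solid] → remaining = 297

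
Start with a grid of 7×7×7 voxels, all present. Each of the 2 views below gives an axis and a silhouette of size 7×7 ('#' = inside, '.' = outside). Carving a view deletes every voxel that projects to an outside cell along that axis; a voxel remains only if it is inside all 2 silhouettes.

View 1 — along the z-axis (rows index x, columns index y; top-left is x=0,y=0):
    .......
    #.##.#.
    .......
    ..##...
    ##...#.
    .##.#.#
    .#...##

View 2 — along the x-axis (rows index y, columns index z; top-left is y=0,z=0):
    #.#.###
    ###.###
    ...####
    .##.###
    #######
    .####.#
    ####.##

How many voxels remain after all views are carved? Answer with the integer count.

voxel count = 84

start: 7×7×7 = 343 voxels
after view 1 [z-axis, 16 of 49 cells solid] → remaining = 112
after view 2 [x-axis, 38 of 49 cells solid] → remaining = 84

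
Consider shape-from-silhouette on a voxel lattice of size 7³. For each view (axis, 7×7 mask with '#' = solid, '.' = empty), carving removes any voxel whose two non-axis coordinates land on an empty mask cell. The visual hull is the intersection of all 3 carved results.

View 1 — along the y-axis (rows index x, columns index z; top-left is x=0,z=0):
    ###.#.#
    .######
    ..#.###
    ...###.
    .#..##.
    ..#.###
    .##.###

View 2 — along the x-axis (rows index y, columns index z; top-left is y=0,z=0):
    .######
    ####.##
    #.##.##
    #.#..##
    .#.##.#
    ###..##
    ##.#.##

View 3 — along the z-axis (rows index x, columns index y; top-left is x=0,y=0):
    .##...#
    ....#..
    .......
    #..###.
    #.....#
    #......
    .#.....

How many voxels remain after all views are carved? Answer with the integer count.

|visual hull| = 34

before carving: 343 voxels (7×7×7)
step 1: project along y, AND mask (30/49) → |grid| = 210
step 2: project along x, AND mask (35/49) → |grid| = 145
step 3: project along z, AND mask (12/49) → |grid| = 34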